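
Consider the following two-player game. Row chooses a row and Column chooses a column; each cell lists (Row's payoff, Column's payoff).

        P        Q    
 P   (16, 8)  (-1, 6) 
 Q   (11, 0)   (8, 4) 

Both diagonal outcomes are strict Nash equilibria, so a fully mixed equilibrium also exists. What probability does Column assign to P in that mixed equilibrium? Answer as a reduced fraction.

Column's mix q on P must make Row indifferent between P and Q.
Row's payoff from P: 16q + (-1)(1−q). From Q: 11q + 8(1−q).
Set equal: 5q = 9(1−q) → q = 9/14.

9/14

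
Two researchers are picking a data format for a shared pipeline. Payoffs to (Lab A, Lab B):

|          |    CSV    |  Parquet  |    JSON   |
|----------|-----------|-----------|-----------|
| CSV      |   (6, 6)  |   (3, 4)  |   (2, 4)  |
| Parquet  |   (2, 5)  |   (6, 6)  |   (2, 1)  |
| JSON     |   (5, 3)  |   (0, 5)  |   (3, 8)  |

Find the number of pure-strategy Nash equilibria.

Both CSV: Lab A gets 6 (best alternative 5); Lab B gets 6 (best alternative 4). Neither deviates — NE.
Both Parquet: Lab A gets 6 (best alternative 3); Lab B gets 6 (best alternative 5). Neither deviates — NE.
Both JSON: Lab A gets 3 (best alternative 2); Lab B gets 8 (best alternative 5). Neither deviates — NE.
(Parquet, JSON) is not a NE: Lab A would switch to JSON (3 > 2).
No other cell survives both best-response checks, so there are 3 pure NE.

3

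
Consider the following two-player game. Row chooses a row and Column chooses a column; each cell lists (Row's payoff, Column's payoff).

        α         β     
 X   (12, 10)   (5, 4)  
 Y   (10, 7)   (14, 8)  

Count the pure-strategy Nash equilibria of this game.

(X, α): Row gets 12 (best alternative 10); Column gets 10 (best alternative 4). Neither deviates — NE.
(Y, β): Row gets 14 (best alternative 5); Column gets 8 (best alternative 7). Neither deviates — NE.
(Y, α) is not a NE: Row would switch to X (12 > 10).
No other cell survives both best-response checks, so there are 2 pure NE.

2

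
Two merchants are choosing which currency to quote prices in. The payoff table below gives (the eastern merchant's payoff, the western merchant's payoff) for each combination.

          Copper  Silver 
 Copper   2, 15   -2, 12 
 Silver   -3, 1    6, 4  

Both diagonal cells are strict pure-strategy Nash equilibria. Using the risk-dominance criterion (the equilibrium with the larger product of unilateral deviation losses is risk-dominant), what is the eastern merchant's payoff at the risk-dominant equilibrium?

At both Copper: the eastern merchant loses 2 − (-3) = 5 by deviating; the western merchant loses 15 − 12 = 3. Product = 5·3 = 15.
At both Silver: the eastern merchant loses 6 − (-2) = 8 by deviating; the western merchant loses 4 − 1 = 3. Product = 8·3 = 24.
24 > 15, so both Silver is risk-dominant. The eastern merchant's payoff there is 6.

6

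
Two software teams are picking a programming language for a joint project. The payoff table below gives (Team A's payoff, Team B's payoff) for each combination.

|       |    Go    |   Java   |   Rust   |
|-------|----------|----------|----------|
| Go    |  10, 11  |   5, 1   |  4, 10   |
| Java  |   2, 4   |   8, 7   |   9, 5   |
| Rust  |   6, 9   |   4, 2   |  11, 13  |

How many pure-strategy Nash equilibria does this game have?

3

Both Go: Team A gets 10 (best alternative 6); Team B gets 11 (best alternative 10). Neither deviates — NE.
Both Java: Team A gets 8 (best alternative 5); Team B gets 7 (best alternative 5). Neither deviates — NE.
Both Rust: Team A gets 11 (best alternative 9); Team B gets 13 (best alternative 9). Neither deviates — NE.
(Rust, Go) is not a NE: Team A would switch to Go (10 > 6).
No other cell survives both best-response checks, so there are 3 pure NE.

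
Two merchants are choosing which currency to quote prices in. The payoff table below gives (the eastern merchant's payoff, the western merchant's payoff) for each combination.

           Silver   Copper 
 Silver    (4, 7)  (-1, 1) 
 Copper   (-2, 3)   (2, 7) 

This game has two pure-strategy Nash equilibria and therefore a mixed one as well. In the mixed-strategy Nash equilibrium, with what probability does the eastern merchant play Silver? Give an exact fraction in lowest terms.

The eastern merchant's mix p on Silver must make the western merchant indifferent between Silver and Copper.
The western merchant's payoff from Silver: 7p + 3(1−p). From Copper: 1p + 7(1−p).
Set equal: 6p = 4(1−p) → p = 4/10 = 2/5.

2/5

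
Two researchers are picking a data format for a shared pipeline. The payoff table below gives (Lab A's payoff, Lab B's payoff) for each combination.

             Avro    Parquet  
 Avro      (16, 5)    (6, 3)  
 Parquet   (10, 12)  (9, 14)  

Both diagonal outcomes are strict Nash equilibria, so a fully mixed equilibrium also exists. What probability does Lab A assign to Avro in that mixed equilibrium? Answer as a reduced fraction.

1/2

Lab A's mix p on Avro must make Lab B indifferent between Avro and Parquet.
Lab B's payoff from Avro: 5p + 12(1−p). From Parquet: 3p + 14(1−p).
Set equal: 2p = 2(1−p) → p = 2/4 = 1/2.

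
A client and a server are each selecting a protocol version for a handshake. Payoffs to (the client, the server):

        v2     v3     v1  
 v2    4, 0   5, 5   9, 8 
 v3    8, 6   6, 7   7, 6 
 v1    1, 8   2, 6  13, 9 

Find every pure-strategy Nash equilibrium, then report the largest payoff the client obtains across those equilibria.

Both v3 is a pure NE (the client: 6 ≥ 5; the server: 7 ≥ 6). The client gets 6.
Both v1 is a pure NE (the client: 13 ≥ 9; the server: 9 ≥ 8). The client gets 13.
Every other cell has a profitable deviation for at least one player. Highest of {6, 13} is 13.

13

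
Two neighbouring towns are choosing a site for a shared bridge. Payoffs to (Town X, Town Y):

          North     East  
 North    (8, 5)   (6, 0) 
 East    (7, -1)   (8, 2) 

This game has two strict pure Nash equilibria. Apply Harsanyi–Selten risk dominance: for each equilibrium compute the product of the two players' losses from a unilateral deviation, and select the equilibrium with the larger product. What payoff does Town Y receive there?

At both North: Town X loses 8 − 7 = 1 by deviating; Town Y loses 5 − 0 = 5. Product = 1·5 = 5.
At both East: Town X loses 8 − 6 = 2 by deviating; Town Y loses 2 − (-1) = 3. Product = 2·3 = 6.
6 > 5, so both East is risk-dominant. Town Y's payoff there is 2.

2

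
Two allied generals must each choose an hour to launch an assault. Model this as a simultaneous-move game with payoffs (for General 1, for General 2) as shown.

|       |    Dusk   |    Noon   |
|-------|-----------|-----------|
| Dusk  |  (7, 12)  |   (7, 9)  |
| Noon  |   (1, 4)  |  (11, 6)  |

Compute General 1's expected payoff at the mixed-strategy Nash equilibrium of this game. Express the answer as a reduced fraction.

7

General 2 mixes with probability q on Dusk, chosen so General 1 is indifferent: 7q + 7(1−q) = 1q + 11(1−q) gives q = 2/5.
General 1's expected payoff (from either row, since indifferent) is 7·2/5 + 7·3/5 = 7.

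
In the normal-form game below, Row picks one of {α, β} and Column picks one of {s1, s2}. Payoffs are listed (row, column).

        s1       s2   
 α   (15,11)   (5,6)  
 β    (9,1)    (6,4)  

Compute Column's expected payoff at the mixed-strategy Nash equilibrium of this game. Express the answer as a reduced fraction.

Row mixes with probability p on α, chosen so Column is indifferent: 11p + 1(1−p) = 6p + 4(1−p) gives p = 3/8.
Column's expected payoff is 11·3/8 + 1·5/8 = 19/4.

19/4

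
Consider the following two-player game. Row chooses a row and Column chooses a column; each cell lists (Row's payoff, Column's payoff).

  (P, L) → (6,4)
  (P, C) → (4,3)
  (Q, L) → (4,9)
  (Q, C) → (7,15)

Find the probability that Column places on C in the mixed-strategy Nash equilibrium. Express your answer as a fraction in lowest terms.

Column's mix q on L must make Row indifferent between P and Q.
Row's payoff from P: 6q + 4(1−q). From Q: 4q + 7(1−q).
Set equal: 2q = 3(1−q) → q = 3/5.
Probability on C is 1 − 3/5 = 2/5.

2/5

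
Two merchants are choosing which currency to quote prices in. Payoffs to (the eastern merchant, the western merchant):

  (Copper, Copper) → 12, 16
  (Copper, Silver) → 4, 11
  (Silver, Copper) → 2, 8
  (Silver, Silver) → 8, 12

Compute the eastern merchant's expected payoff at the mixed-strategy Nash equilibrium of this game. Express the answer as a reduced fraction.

44/7

The western merchant mixes with probability q on Copper, chosen so the eastern merchant is indifferent: 12q + 4(1−q) = 2q + 8(1−q) gives q = 2/7.
The eastern merchant's expected payoff (from either row, since indifferent) is 12·2/7 + 4·5/7 = 44/7.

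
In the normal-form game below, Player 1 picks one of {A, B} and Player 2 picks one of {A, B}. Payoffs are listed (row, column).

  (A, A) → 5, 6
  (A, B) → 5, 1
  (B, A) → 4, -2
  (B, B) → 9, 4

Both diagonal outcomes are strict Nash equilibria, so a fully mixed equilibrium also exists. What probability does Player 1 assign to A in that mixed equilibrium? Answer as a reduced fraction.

6/11

Player 1's mix p on A must make Player 2 indifferent between A and B.
Player 2's payoff from A: 6p + (-2)(1−p). From B: 1p + 4(1−p).
Set equal: 5p = 6(1−p) → p = 6/11.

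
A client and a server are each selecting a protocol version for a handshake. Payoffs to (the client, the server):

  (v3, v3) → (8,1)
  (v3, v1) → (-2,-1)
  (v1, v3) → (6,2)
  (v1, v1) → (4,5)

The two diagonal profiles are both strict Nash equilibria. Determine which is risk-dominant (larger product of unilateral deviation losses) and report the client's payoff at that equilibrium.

4

At both v3: the client loses 8 − 6 = 2 by deviating; the server loses 1 − (-1) = 2. Product = 2·2 = 4.
At both v1: the client loses 4 − (-2) = 6 by deviating; the server loses 5 − 2 = 3. Product = 6·3 = 18.
18 > 4, so both v1 is risk-dominant. The client's payoff there is 4.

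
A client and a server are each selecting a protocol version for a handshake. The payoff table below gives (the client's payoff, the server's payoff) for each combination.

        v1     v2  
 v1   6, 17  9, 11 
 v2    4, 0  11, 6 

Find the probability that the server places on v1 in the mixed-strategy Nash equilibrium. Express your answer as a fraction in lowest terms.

The server's mix q on v1 must make the client indifferent between v1 and v2.
The client's payoff from v1: 6q + 9(1−q). From v2: 4q + 11(1−q).
Set equal: 2q = 2(1−q) → q = 2/4 = 1/2.

1/2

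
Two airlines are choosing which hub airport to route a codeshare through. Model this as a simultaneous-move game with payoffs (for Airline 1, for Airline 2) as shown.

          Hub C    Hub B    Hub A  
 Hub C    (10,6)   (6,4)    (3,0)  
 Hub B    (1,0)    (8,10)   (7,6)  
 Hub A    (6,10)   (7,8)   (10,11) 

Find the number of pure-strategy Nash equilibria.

Both Hub C: Airline 1 gets 10 (best alternative 6); Airline 2 gets 6 (best alternative 4). Neither deviates — NE.
Both Hub B: Airline 1 gets 8 (best alternative 7); Airline 2 gets 10 (best alternative 6). Neither deviates — NE.
Both Hub A: Airline 1 gets 10 (best alternative 7); Airline 2 gets 11 (best alternative 10). Neither deviates — NE.
(Hub A, Hub C) is not a NE: Airline 1 would switch to Hub C (10 > 6).
No other cell survives both best-response checks, so there are 3 pure NE.

3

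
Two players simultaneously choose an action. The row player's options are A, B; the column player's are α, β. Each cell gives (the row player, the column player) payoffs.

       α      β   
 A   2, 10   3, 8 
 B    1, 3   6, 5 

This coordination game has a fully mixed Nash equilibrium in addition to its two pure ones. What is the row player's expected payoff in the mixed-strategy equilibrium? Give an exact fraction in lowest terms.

The column player mixes with probability q on α, chosen so the row player is indifferent: 2q + 3(1−q) = 1q + 6(1−q) gives q = 3/4.
The row player's expected payoff (from either row, since indifferent) is 2·3/4 + 3·1/4 = 9/4.

9/4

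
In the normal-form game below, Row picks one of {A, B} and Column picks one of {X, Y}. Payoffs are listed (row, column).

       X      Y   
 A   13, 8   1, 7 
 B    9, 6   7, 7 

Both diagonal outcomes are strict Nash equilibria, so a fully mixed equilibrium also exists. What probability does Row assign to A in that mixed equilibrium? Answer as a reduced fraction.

1/2

Row's mix p on A must make Column indifferent between X and Y.
Column's payoff from X: 8p + 6(1−p). From Y: 7p + 7(1−p).
Set equal: 1p = 1(1−p) → p = 1/2.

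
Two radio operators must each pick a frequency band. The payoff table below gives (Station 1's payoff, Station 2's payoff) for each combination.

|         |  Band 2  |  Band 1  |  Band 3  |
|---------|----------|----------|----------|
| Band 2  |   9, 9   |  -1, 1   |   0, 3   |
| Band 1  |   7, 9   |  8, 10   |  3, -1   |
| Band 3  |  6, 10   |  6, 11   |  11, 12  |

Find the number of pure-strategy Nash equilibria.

Both Band 2: Station 1 gets 9 (best alternative 7); Station 2 gets 9 (best alternative 3). Neither deviates — NE.
Both Band 1: Station 1 gets 8 (best alternative 6); Station 2 gets 10 (best alternative 9). Neither deviates — NE.
Both Band 3: Station 1 gets 11 (best alternative 3); Station 2 gets 12 (best alternative 11). Neither deviates — NE.
(Band 3, Band 1) is not a NE: Station 1 would switch to Band 1 (8 > 6).
No other cell survives both best-response checks, so there are 3 pure NE.

3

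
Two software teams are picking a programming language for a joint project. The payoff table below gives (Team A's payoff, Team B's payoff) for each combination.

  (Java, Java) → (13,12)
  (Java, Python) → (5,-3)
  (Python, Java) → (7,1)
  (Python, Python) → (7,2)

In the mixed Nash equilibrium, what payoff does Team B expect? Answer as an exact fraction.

Team A mixes with probability p on Java, chosen so Team B is indifferent: 12p + 1(1−p) = (-3)p + 2(1−p) gives p = 1/16.
Team B's expected payoff is 12·1/16 + 1·15/16 = 27/16.

27/16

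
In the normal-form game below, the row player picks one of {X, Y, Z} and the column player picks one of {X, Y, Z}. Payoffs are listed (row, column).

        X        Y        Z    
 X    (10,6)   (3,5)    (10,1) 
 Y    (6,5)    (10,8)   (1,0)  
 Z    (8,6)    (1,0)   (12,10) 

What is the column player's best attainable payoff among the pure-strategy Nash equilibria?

10

Both X is a pure NE (the row player: 10 ≥ 8; the column player: 6 ≥ 5). The column player gets 6.
Both Y is a pure NE (the row player: 10 ≥ 3; the column player: 8 ≥ 5). The column player gets 8.
Both Z is a pure NE (the row player: 12 ≥ 10; the column player: 10 ≥ 6). The column player gets 10.
Every other cell has a profitable deviation for at least one player. Highest of {6, 8, 10} is 10.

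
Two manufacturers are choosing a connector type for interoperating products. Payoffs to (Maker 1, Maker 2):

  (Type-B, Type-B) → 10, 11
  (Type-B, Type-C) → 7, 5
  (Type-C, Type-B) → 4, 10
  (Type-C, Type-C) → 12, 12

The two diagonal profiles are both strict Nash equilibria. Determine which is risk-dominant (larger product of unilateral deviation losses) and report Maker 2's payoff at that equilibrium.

At both Type-B: Maker 1 loses 10 − 4 = 6 by deviating; Maker 2 loses 11 − 5 = 6. Product = 6·6 = 36.
At both Type-C: Maker 1 loses 12 − 7 = 5 by deviating; Maker 2 loses 12 − 10 = 2. Product = 5·2 = 10.
36 > 10, so both Type-B is risk-dominant. Maker 2's payoff there is 11.

11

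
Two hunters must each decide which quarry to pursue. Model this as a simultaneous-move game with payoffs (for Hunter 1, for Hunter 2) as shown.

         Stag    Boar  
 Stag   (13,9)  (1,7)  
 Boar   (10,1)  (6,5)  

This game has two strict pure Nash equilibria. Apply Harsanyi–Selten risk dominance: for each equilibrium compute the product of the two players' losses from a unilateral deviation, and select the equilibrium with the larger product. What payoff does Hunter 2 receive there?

At both Stag: Hunter 1 loses 13 − 10 = 3 by deviating; Hunter 2 loses 9 − 7 = 2. Product = 3·2 = 6.
At both Boar: Hunter 1 loses 6 − 1 = 5 by deviating; Hunter 2 loses 5 − 1 = 4. Product = 5·4 = 20.
20 > 6, so both Boar is risk-dominant. Hunter 2's payoff there is 5.

5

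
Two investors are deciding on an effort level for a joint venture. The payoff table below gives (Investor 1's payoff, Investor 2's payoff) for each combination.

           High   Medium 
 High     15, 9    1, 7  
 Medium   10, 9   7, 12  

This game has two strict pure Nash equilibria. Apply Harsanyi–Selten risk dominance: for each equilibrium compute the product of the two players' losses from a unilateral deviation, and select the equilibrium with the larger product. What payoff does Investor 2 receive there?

At both High: Investor 1 loses 15 − 10 = 5 by deviating; Investor 2 loses 9 − 7 = 2. Product = 5·2 = 10.
At both Medium: Investor 1 loses 7 − 1 = 6 by deviating; Investor 2 loses 12 − 9 = 3. Product = 6·3 = 18.
18 > 10, so both Medium is risk-dominant. Investor 2's payoff there is 12.

12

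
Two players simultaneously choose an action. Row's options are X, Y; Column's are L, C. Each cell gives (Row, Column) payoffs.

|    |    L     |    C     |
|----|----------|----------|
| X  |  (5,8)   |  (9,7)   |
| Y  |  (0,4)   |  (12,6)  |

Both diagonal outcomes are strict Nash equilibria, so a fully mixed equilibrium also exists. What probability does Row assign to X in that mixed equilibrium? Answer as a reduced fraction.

2/3

Row's mix p on X must make Column indifferent between L and C.
Column's payoff from L: 8p + 4(1−p). From C: 7p + 6(1−p).
Set equal: 1p = 2(1−p) → p = 2/3.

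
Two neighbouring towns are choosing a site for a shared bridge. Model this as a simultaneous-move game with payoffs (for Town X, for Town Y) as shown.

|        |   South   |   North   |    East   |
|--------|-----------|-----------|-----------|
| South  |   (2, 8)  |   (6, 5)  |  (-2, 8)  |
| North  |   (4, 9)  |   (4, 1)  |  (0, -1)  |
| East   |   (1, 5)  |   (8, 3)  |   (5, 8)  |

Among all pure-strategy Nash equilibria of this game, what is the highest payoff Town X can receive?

5

(North, South) is a pure NE (Town X: 4 ≥ 2; Town Y: 9 ≥ 1). Town X gets 4.
Both East is a pure NE (Town X: 5 ≥ 0; Town Y: 8 ≥ 5). Town X gets 5.
Every other cell has a profitable deviation for at least one player. Highest of {4, 5} is 5.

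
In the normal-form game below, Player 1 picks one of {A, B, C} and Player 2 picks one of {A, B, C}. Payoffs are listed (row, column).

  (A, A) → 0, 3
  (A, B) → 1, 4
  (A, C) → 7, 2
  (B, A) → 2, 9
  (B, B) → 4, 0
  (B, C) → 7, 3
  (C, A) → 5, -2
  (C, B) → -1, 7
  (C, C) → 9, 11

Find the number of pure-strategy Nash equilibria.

Both C: Player 1 gets 9 (best alternative 7); Player 2 gets 11 (best alternative 7). Neither deviates — NE.
Both A is not a NE: Player 1 would switch to C (5 > 0).
No other cell survives both best-response checks, so there is 1 pure NE.

1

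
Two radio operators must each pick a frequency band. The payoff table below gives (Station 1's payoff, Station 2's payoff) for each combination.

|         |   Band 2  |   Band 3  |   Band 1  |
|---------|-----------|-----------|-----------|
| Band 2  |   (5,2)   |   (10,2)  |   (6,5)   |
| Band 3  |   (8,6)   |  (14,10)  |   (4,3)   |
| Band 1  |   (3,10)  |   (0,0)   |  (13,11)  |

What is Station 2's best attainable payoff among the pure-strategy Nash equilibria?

Both Band 3 is a pure NE (Station 1: 14 ≥ 10; Station 2: 10 ≥ 6). Station 2 gets 10.
Both Band 1 is a pure NE (Station 1: 13 ≥ 6; Station 2: 11 ≥ 10). Station 2 gets 11.
Every other cell has a profitable deviation for at least one player. Highest of {10, 11} is 11.

11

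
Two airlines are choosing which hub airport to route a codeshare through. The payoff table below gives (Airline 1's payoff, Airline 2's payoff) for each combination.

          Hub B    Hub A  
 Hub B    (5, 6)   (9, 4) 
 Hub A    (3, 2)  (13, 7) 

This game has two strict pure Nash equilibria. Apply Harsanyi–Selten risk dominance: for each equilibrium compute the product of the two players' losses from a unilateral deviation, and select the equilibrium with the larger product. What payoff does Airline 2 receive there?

At both Hub B: Airline 1 loses 5 − 3 = 2 by deviating; Airline 2 loses 6 − 4 = 2. Product = 2·2 = 4.
At both Hub A: Airline 1 loses 13 − 9 = 4 by deviating; Airline 2 loses 7 − 2 = 5. Product = 4·5 = 20.
20 > 4, so both Hub A is risk-dominant. Airline 2's payoff there is 7.

7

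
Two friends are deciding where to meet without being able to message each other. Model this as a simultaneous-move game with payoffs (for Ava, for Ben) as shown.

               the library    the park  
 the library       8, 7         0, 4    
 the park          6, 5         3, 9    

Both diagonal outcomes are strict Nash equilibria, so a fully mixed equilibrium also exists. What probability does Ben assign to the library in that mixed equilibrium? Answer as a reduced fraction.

Ben's mix q on the library must make Ava indifferent between the library and the park.
Ava's payoff from the library: 8q + 0(1−q). From the park: 6q + 3(1−q).
Set equal: 2q = 3(1−q) → q = 3/5.

3/5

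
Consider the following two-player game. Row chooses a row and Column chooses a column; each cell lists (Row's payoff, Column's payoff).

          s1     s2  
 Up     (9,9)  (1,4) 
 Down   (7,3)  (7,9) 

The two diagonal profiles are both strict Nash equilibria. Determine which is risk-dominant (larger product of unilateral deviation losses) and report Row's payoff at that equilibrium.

At (Up, s1): Row loses 9 − 7 = 2 by deviating; Column loses 9 − 4 = 5. Product = 2·5 = 10.
At (Down, s2): Row loses 7 − 1 = 6 by deviating; Column loses 9 − 3 = 6. Product = 6·6 = 36.
36 > 10, so (Down, s2) is risk-dominant. Row's payoff there is 7.

7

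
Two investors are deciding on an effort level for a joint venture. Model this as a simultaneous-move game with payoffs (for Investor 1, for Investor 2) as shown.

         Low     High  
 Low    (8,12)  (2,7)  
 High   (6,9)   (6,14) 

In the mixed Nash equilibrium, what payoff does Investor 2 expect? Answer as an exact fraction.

21/2

Investor 1 mixes with probability p on Low, chosen so Investor 2 is indifferent: 12p + 9(1−p) = 7p + 14(1−p) gives p = 1/2.
Investor 2's expected payoff is 12·1/2 + 9·1/2 = 21/2.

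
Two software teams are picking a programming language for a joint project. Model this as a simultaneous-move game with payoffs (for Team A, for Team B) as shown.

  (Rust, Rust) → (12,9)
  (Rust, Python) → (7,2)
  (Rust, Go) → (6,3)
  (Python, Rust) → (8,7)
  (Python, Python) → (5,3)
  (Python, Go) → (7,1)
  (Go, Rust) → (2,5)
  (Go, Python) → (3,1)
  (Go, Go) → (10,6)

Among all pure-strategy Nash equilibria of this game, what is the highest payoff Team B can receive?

Both Rust is a pure NE (Team A: 12 ≥ 8; Team B: 9 ≥ 3). Team B gets 9.
Both Go is a pure NE (Team A: 10 ≥ 7; Team B: 6 ≥ 5). Team B gets 6.
Every other cell has a profitable deviation for at least one player. Highest of {9, 6} is 9.

9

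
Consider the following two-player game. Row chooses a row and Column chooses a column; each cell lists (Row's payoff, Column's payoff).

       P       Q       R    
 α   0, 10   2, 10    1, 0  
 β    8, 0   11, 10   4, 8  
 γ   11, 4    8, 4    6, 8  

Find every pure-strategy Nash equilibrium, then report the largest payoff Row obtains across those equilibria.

(β, Q) is a pure NE (Row: 11 ≥ 8; Column: 10 ≥ 8). Row gets 11.
(γ, R) is a pure NE (Row: 6 ≥ 4; Column: 8 ≥ 4). Row gets 6.
Every other cell has a profitable deviation for at least one player. Highest of {11, 6} is 11.

11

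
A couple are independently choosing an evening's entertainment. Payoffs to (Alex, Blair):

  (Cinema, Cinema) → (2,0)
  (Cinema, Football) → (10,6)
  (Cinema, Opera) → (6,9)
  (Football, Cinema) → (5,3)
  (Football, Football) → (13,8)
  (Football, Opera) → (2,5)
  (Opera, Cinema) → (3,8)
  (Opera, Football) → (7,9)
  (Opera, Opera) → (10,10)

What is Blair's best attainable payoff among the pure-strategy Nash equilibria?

10

Both Football is a pure NE (Alex: 13 ≥ 10; Blair: 8 ≥ 5). Blair gets 8.
Both Opera is a pure NE (Alex: 10 ≥ 6; Blair: 10 ≥ 9). Blair gets 10.
Every other cell has a profitable deviation for at least one player. Highest of {8, 10} is 10.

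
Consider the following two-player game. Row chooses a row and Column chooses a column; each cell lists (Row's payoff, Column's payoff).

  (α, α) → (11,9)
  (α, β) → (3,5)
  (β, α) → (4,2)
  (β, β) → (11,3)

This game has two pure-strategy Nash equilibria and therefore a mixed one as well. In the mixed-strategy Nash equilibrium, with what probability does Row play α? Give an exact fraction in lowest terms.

1/5

Row's mix p on α must make Column indifferent between α and β.
Column's payoff from α: 9p + 2(1−p). From β: 5p + 3(1−p).
Set equal: 4p = 1(1−p) → p = 1/5.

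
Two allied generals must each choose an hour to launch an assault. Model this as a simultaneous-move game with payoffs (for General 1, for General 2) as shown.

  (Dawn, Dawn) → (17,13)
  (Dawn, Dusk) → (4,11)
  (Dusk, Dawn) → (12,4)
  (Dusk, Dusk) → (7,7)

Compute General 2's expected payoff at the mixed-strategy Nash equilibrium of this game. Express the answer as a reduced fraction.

47/5

General 1 mixes with probability p on Dawn, chosen so General 2 is indifferent: 13p + 4(1−p) = 11p + 7(1−p) gives p = 3/5.
General 2's expected payoff is 13·3/5 + 4·2/5 = 47/5.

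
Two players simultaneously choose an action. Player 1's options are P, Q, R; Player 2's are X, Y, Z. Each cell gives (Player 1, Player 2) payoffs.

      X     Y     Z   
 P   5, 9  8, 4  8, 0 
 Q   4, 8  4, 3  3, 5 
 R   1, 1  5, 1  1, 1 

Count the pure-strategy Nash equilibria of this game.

(P, X): Player 1 gets 5 (best alternative 4); Player 2 gets 9 (best alternative 4). Neither deviates — NE.
(Q, Y) is not a NE: Player 1 would switch to P (8 > 4).
No other cell survives both best-response checks, so there is 1 pure NE.

1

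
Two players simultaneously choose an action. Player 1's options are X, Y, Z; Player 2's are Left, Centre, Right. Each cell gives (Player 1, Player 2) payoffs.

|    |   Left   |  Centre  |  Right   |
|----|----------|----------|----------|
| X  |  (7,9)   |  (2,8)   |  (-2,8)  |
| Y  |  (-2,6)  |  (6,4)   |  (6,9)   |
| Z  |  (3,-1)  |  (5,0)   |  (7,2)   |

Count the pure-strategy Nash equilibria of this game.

(X, Left): Player 1 gets 7 (best alternative 3); Player 2 gets 9 (best alternative 8). Neither deviates — NE.
(Z, Right): Player 1 gets 7 (best alternative 6); Player 2 gets 2 (best alternative 0). Neither deviates — NE.
(Y, Centre) is not a NE: Player 2 would switch to Right (9 > 4).
No other cell survives both best-response checks, so there are 2 pure NE.

2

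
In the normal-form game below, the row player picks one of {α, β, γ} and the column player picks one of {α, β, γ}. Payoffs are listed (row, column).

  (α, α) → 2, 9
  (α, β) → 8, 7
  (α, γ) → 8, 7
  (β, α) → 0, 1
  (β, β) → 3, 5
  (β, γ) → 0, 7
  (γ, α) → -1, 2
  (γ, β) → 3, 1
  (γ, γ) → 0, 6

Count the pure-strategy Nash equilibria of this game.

Both α: the row player gets 2 (best alternative 0); the column player gets 9 (best alternative 7). Neither deviates — NE.
Both β is not a NE: the row player would switch to α (8 > 3).
No other cell survives both best-response checks, so there is 1 pure NE.

1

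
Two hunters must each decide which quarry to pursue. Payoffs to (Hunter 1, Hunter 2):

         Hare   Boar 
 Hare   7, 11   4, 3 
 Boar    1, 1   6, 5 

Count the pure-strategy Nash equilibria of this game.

Both Hare: Hunter 1 gets 7 (best alternative 1); Hunter 2 gets 11 (best alternative 3). Neither deviates — NE.
Both Boar: Hunter 1 gets 6 (best alternative 4); Hunter 2 gets 5 (best alternative 1). Neither deviates — NE.
(Boar, Hare) is not a NE: Hunter 1 would switch to Hare (7 > 1).
No other cell survives both best-response checks, so there are 2 pure NE.

2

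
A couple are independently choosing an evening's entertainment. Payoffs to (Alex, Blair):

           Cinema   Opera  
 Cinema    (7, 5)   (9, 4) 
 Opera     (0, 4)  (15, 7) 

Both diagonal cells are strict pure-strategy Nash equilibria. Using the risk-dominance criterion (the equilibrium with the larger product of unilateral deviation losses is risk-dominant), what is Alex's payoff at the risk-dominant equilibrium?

15

At both Cinema: Alex loses 7 − 0 = 7 by deviating; Blair loses 5 − 4 = 1. Product = 7·1 = 7.
At both Opera: Alex loses 15 − 9 = 6 by deviating; Blair loses 7 − 4 = 3. Product = 6·3 = 18.
18 > 7, so both Opera is risk-dominant. Alex's payoff there is 15.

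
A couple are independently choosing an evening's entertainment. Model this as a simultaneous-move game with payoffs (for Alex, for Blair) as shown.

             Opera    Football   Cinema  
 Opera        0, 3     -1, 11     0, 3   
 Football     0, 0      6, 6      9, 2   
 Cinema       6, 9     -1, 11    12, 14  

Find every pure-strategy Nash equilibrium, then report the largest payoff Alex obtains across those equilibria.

12

Both Football is a pure NE (Alex: 6 ≥ -1; Blair: 6 ≥ 2). Alex gets 6.
Both Cinema is a pure NE (Alex: 12 ≥ 9; Blair: 14 ≥ 11). Alex gets 12.
Every other cell has a profitable deviation for at least one player. Highest of {6, 12} is 12.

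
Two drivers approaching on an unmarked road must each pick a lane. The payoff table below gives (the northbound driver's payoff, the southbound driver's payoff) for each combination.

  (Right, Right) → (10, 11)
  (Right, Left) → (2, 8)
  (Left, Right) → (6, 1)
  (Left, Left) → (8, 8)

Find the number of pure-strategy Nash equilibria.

2

Both Right: the northbound driver gets 10 (best alternative 6); the southbound driver gets 11 (best alternative 8). Neither deviates — NE.
Both Left: the northbound driver gets 8 (best alternative 2); the southbound driver gets 8 (best alternative 1). Neither deviates — NE.
(Right, Left) is not a NE: the northbound driver would switch to Left (8 > 2).
No other cell survives both best-response checks, so there are 2 pure NE.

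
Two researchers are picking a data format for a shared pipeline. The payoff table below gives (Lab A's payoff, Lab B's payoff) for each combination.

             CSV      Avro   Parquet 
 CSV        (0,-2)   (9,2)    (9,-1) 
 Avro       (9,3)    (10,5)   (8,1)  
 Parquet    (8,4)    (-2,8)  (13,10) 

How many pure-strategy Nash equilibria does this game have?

Both Avro: Lab A gets 10 (best alternative 9); Lab B gets 5 (best alternative 3). Neither deviates — NE.
Both Parquet: Lab A gets 13 (best alternative 9); Lab B gets 10 (best alternative 8). Neither deviates — NE.
Both CSV is not a NE: Lab A would switch to Avro (9 > 0).
No other cell survives both best-response checks, so there are 2 pure NE.

2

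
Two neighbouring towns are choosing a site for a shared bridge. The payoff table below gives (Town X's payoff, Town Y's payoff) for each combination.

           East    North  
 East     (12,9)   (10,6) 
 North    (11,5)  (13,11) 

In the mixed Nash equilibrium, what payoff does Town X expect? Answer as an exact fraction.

23/2

Town Y mixes with probability q on East, chosen so Town X is indifferent: 12q + 10(1−q) = 11q + 13(1−q) gives q = 3/4.
Town X's expected payoff (from either row, since indifferent) is 12·3/4 + 10·1/4 = 23/2.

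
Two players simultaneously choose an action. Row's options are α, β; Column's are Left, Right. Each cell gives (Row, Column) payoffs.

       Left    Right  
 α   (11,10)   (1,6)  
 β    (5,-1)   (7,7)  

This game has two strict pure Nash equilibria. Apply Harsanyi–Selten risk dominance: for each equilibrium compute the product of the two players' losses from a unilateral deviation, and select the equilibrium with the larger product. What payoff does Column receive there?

At (α, Left): Row loses 11 − 5 = 6 by deviating; Column loses 10 − 6 = 4. Product = 6·4 = 24.
At (β, Right): Row loses 7 − 1 = 6 by deviating; Column loses 7 − (-1) = 8. Product = 6·8 = 48.
48 > 24, so (β, Right) is risk-dominant. Column's payoff there is 7.

7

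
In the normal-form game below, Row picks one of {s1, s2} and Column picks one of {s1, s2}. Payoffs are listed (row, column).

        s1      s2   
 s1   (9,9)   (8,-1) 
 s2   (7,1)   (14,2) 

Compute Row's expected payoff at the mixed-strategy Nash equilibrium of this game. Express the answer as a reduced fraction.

35/4

Column mixes with probability q on s1, chosen so Row is indifferent: 9q + 8(1−q) = 7q + 14(1−q) gives q = 3/4.
Row's expected payoff (from either row, since indifferent) is 9·3/4 + 8·1/4 = 35/4.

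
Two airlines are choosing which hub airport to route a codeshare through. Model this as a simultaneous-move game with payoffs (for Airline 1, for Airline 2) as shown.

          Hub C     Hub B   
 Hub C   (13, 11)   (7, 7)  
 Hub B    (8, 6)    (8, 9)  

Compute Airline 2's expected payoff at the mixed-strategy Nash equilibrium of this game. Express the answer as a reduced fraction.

57/7

Airline 1 mixes with probability p on Hub C, chosen so Airline 2 is indifferent: 11p + 6(1−p) = 7p + 9(1−p) gives p = 3/7.
Airline 2's expected payoff is 11·3/7 + 6·4/7 = 57/7.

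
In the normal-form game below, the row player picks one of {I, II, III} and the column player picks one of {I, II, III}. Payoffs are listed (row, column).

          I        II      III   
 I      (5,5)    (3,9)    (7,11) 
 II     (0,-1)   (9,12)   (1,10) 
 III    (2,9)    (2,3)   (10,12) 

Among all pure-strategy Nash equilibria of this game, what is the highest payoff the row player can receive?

Both II is a pure NE (the row player: 9 ≥ 3; the column player: 12 ≥ 10). The row player gets 9.
Both III is a pure NE (the row player: 10 ≥ 7; the column player: 12 ≥ 9). The row player gets 10.
Every other cell has a profitable deviation for at least one player. Highest of {9, 10} is 10.

10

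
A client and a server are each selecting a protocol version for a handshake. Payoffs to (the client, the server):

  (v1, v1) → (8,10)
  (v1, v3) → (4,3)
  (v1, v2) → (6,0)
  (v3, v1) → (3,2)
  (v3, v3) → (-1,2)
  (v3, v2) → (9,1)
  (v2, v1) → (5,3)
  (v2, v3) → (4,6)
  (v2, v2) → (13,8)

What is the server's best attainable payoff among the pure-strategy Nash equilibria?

Both v1 is a pure NE (the client: 8 ≥ 5; the server: 10 ≥ 3). The server gets 10.
Both v2 is a pure NE (the client: 13 ≥ 9; the server: 8 ≥ 6). The server gets 8.
Every other cell has a profitable deviation for at least one player. Highest of {10, 8} is 10.

10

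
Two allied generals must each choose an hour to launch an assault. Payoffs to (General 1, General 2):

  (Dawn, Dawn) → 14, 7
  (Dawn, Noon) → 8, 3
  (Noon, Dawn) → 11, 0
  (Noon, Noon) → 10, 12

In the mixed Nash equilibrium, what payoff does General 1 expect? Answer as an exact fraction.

General 2 mixes with probability q on Dawn, chosen so General 1 is indifferent: 14q + 8(1−q) = 11q + 10(1−q) gives q = 2/5.
General 1's expected payoff (from either row, since indifferent) is 14·2/5 + 8·3/5 = 52/5.

52/5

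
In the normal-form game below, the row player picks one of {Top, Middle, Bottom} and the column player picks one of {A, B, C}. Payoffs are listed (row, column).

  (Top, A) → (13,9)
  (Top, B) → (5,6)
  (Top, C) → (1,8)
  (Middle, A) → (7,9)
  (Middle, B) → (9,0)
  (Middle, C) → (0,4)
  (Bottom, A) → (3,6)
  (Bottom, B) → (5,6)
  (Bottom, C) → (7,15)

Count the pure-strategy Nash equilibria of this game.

(Top, A): the row player gets 13 (best alternative 7); the column player gets 9 (best alternative 8). Neither deviates — NE.
(Bottom, C): the row player gets 7 (best alternative 1); the column player gets 15 (best alternative 6). Neither deviates — NE.
(Middle, B) is not a NE: the column player would switch to A (9 > 0).
No other cell survives both best-response checks, so there are 2 pure NE.

2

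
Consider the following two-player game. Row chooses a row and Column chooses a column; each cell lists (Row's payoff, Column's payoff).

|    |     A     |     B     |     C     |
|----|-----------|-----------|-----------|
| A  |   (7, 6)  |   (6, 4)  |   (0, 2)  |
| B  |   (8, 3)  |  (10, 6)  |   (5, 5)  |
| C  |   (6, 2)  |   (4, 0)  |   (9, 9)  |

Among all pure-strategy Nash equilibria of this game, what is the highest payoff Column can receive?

Both B is a pure NE (Row: 10 ≥ 6; Column: 6 ≥ 5). Column gets 6.
Both C is a pure NE (Row: 9 ≥ 5; Column: 9 ≥ 2). Column gets 9.
Every other cell has a profitable deviation for at least one player. Highest of {6, 9} is 9.

9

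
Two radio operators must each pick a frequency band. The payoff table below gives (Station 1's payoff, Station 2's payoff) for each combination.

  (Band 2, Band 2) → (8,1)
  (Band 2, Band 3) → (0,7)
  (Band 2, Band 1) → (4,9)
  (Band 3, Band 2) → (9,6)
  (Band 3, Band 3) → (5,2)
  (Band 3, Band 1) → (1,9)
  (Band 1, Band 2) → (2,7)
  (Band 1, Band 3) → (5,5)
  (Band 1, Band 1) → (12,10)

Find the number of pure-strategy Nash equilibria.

1

Both Band 1: Station 1 gets 12 (best alternative 4); Station 2 gets 10 (best alternative 7). Neither deviates — NE.
Both Band 3 is not a NE: Station 2 would switch to Band 1 (9 > 2).
No other cell survives both best-response checks, so there is 1 pure NE.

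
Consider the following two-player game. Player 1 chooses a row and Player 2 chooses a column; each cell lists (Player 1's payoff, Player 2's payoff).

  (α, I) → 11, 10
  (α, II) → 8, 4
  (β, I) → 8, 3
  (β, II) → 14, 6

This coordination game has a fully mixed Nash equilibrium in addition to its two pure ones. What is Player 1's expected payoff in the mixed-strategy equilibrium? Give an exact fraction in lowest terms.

Player 2 mixes with probability q on I, chosen so Player 1 is indifferent: 11q + 8(1−q) = 8q + 14(1−q) gives q = 2/3.
Player 1's expected payoff (from either row, since indifferent) is 11·2/3 + 8·1/3 = 10.

10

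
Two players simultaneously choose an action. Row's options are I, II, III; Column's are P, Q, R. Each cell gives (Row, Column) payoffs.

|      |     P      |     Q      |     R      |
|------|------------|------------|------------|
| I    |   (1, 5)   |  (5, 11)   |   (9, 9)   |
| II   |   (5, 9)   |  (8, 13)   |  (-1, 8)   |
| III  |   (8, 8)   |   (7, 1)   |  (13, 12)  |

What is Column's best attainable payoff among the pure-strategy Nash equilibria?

13

(II, Q) is a pure NE (Row: 8 ≥ 7; Column: 13 ≥ 9). Column gets 13.
(III, R) is a pure NE (Row: 13 ≥ 9; Column: 12 ≥ 8). Column gets 12.
Every other cell has a profitable deviation for at least one player. Highest of {13, 12} is 13.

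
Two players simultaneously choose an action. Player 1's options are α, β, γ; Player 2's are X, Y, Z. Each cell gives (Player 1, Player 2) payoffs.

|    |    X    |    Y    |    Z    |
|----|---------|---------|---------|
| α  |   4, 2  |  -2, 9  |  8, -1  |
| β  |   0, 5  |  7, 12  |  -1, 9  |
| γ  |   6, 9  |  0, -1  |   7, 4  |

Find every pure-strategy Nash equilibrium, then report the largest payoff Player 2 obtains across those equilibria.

12

(β, Y) is a pure NE (Player 1: 7 ≥ 0; Player 2: 12 ≥ 9). Player 2 gets 12.
(γ, X) is a pure NE (Player 1: 6 ≥ 4; Player 2: 9 ≥ 4). Player 2 gets 9.
Every other cell has a profitable deviation for at least one player. Highest of {12, 9} is 12.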